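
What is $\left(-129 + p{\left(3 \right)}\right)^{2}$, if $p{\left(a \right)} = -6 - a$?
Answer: $19044$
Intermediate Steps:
$\left(-129 + p{\left(3 \right)}\right)^{2} = \left(-129 - 9\right)^{2} = \left(-138\right)^{2} = 19044$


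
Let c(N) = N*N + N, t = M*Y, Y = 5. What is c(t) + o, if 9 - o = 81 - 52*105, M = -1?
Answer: 5408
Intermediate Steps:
t = -5 (t = -1*5 = -5)
c(N) = N + N² (c(N) = N² + N = N + N²)
o = 5388 (o = 9 - (81 - 52*105) = 9 - (81 - 5460) = 9 - 1*(-5379) = 9 + 5379 = 5388)
c(t) + o = -5*(1 - 5) + 5388 = -5*(-4) + 5388 = 20 + 5388 = 5408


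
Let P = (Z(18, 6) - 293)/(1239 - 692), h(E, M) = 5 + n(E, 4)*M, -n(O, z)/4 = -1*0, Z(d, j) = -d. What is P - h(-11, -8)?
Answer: -3046/547 ≈ -5.5686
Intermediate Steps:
n(O, z) = 0 (n(O, z) = -(-4)*0 = -4*0 = 0)
h(E, M) = 5 (h(E, M) = 5 + 0*M = 5 + 0 = 5)
P = -311/547 (P = (-1*18 - 293)/(1239 - 692) = (-18 - 293)/547 = -311*1/547 = -311/547 ≈ -0.56856)
P - h(-11, -8) = -311/547 - 1*5 = -311/547 - 5 = -3046/547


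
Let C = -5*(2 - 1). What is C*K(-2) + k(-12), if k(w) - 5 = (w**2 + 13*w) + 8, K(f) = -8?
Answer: 41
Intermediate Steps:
k(w) = 13 + w**2 + 13*w (k(w) = 5 + ((w**2 + 13*w) + 8) = 5 + (8 + w**2 + 13*w) = 13 + w**2 + 13*w)
C = -5 (C = -5*1 = -5)
C*K(-2) + k(-12) = -5*(-8) + (13 + (-12)**2 + 13*(-12)) = 40 + (13 + 144 - 156) = 40 + 1 = 41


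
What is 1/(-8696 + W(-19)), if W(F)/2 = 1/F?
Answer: -19/165226 ≈ -0.00011499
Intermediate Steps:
W(F) = 2/F
1/(-8696 + W(-19)) = 1/(-8696 + 2/(-19)) = 1/(-8696 + 2*(-1/19)) = 1/(-8696 - 2/19) = 1/(-165226/19) = -19/165226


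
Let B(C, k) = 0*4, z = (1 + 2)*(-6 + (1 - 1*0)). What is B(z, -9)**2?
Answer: 0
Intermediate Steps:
z = -15 (z = 3*(-6 + (1 + 0)) = 3*(-6 + 1) = 3*(-5) = -15)
B(C, k) = 0
B(z, -9)**2 = 0**2 = 0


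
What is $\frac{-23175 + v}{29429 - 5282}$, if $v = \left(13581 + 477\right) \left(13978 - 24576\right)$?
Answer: $- \frac{16556651}{2683} \approx -6170.9$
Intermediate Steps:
$v = -148986684$ ($v = 14058 \left(-10598\right) = -148986684$)
$\frac{-23175 + v}{29429 - 5282} = \frac{-23175 - 148986684}{29429 - 5282} = - \frac{149009859}{24147} = \left(-149009859\right) \frac{1}{24147} = - \frac{16556651}{2683}$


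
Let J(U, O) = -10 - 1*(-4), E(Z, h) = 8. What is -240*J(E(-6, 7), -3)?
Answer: 1440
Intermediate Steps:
J(U, O) = -6 (J(U, O) = -10 + 4 = -6)
-240*J(E(-6, 7), -3) = -240*(-6) = 1440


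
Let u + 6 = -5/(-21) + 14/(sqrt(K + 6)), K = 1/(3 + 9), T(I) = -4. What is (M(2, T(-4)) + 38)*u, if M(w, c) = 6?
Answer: -5324/21 + 1232*sqrt(219)/73 ≈ -3.7713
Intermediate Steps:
K = 1/12 ≈ 0.083333
u = -121/21 + 28*sqrt(219)/73 (u = -6 + (-5/(-21) + 14/(sqrt(1/12 + 6))) = -6 + (-5*(-1/21) + 14/(sqrt(73/12))) = -6 + (5/21 + 14/((sqrt(219)/6))) = -6 + (5/21 + 14*(2*sqrt(219)/73)) = -6 + (5/21 + 28*sqrt(219)/73) = -121/21 + 28*sqrt(219)/73 ≈ -0.085711)
(M(2, T(-4)) + 38)*u = (6 + 38)*(-121/21 + 28*sqrt(219)/73) = 44*(-121/21 + 28*sqrt(219)/73) = -5324/21 + 1232*sqrt(219)/73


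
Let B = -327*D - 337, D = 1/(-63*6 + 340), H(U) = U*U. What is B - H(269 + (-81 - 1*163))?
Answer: -36229/38 ≈ -953.39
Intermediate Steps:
H(U) = U**2
D = -1/38 (D = 1/(-378 + 340) = 1/(-38) = -1/38 ≈ -0.026316)
B = -12479/38 (B = -327*(-1/38) - 337 = 327/38 - 337 = -12479/38 ≈ -328.39)
B - H(269 + (-81 - 1*163)) = -12479/38 - (269 + (-81 - 1*163))**2 = -12479/38 - (269 + (-81 - 163))**2 = -12479/38 - (269 - 244)**2 = -12479/38 - 1*25**2 = -12479/38 - 1*625 = -12479/38 - 625 = -36229/38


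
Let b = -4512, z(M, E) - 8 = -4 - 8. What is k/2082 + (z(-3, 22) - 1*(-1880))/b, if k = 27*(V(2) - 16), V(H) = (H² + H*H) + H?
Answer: -193199/391416 ≈ -0.49359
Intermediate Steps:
z(M, E) = -4 (z(M, E) = 8 + (-4 - 8) = 8 - 12 = -4)
V(H) = H + 2*H² (V(H) = (H² + H²) + H = 2*H² + H = H + 2*H²)
k = -162 (k = 27*(2*(1 + 2*2) - 16) = 27*(2*(1 + 4) - 16) = 27*(2*5 - 16) = 27*(10 - 16) = 27*(-6) = -162)
k/2082 + (z(-3, 22) - 1*(-1880))/b = -162/2082 + (-4 - 1*(-1880))/(-4512) = -162*1/2082 + (-4 + 1880)*(-1/4512) = -27/347 + 1876*(-1/4512) = -27/347 - 469/1128 = -193199/391416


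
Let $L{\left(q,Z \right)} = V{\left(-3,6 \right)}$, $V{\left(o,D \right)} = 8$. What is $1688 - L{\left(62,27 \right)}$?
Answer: $1680$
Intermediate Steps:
$L{\left(q,Z \right)} = 8$
$1688 - L{\left(62,27 \right)} = 1688 - 8 = 1680$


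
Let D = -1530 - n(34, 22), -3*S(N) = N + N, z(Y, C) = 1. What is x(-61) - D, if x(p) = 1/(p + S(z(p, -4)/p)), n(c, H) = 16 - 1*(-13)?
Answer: 17399816/11161 ≈ 1559.0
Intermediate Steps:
n(c, H) = 29 (n(c, H) = 16 + 13 = 29)
S(N) = -2*N/3 (S(N) = -(N + N)/3 = -2*N/3)
D = -1559 (D = -1530 - 1*29 = -1530 - 29 = -1559)
x(p) = 1/(p - 2/(3*p))
x(-61) - D = 3*(-61)/(-2 + 3*(-61)**2) - 1*(-1559) = 3*(-61)/(-2 + 3*3721) + 1559 = 3*(-61)/(-2 + 11163) + 1559 = 3*(-61)/11161 + 1559 = 3*(-61)*(1/11161) + 1559 = -183/11161 + 1559 = 17399816/11161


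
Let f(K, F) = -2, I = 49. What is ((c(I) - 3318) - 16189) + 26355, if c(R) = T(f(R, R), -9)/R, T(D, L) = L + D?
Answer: 335541/49 ≈ 6847.8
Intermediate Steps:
T(D, L) = D + L
c(R) = -11/R (c(R) = (-2 - 9)/R = -11/R)
((c(I) - 3318) - 16189) + 26355 = ((-11/49 - 3318) - 16189) + 26355 = (-162593/49 - 16189) + 26355 = -955854/49 + 26355 = 335541/49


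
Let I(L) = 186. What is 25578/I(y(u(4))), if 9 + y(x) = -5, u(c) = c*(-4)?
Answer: 4263/31 ≈ 137.52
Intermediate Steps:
u(c) = -4*c
y(x) = -14 (y(x) = -9 - 5 = -14)
25578/I(y(u(4))) = 25578/186 = 25578*(1/186) = 4263/31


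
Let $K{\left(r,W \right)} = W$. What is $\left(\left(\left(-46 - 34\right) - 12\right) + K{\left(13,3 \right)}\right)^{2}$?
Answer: $7921$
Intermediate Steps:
$\left(\left(\left(-46 - 34\right) - 12\right) + K{\left(13,3 \right)}\right)^{2} = \left(\left(\left(-46 - 34\right) - 12\right) + 3\right)^{2} = \left(\left(-80 - 12\right) + 3\right)^{2} = \left(-92 + 3\right)^{2} = \left(-89\right)^{2} = 7921$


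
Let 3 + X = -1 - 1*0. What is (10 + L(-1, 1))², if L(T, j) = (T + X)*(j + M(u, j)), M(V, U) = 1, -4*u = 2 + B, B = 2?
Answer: 0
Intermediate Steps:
X = -4 (X = -3 + (-1 - 1*0) = -3 + (-1 + 0) = -3 - 1 = -4)
u = -1 (u = -(2 + 2)/4 = -¼*4 = -1)
L(T, j) = (1 + j)*(-4 + T) (L(T, j) = (T - 4)*(j + 1) = (-4 + T)*(1 + j) = (1 + j)*(-4 + T))
(10 + L(-1, 1))² = (10 + (-4 - 1 - 4*1 - 1*1))² = (10 + (-4 - 1 - 4 - 1))² = (10 - 10)² = 0² = 0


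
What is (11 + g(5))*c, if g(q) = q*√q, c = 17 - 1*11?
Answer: 66 + 30*√5 ≈ 133.08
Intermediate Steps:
c = 6 (c = 17 - 11 = 6)
g(q) = q^(3/2)
(11 + g(5))*c = (11 + 5^(3/2))*6 = (11 + 5*√5)*6 = 66 + 30*√5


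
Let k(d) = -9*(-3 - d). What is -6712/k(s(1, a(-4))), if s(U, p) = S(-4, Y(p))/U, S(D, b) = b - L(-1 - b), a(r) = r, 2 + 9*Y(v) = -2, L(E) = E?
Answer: -1678/7 ≈ -239.71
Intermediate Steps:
Y(v) = -4/9 (Y(v) = -2/9 + (⅑)*(-2) = -2/9 - 2/9 = -4/9)
S(D, b) = 1 + 2*b (S(D, b) = b - (-1 - b) = b + (1 + b) = 1 + 2*b)
s(U, p) = 1/(9*U) (s(U, p) = (1 + 2*(-4/9))/U = (1 - 8/9)/U = 1/(9*U))
k(d) = 27 + 9*d
-6712/k(s(1, a(-4))) = -6712/(27 + 9*((⅑)/1)) = -6712/(27 + 9*((⅑)*1)) = -6712/(27 + 9*(⅑)) = -6712/(27 + 1) = -6712/28 = -6712*1/28 = -1678/7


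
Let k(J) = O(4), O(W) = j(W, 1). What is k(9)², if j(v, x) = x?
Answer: 1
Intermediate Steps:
O(W) = 1
k(J) = 1
k(9)² = 1² = 1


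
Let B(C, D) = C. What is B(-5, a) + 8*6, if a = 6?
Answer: 43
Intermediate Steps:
B(-5, a) + 8*6 = -5 + 8*6 = -5 + 48 = 43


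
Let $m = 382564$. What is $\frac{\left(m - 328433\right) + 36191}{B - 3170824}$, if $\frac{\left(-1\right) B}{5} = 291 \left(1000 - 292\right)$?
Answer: $- \frac{45161}{2100482} \approx -0.0215$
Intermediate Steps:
$B = -1030140$ ($B = - 5 \cdot 291 \left(1000 - 292\right) = - 5 \cdot 291 \cdot 708 = \left(-5\right) 206028 = -1030140$)
$\frac{\left(m - 328433\right) + 36191}{B - 3170824} = \frac{\left(382564 - 328433\right) + 36191}{-1030140 - 3170824} = \frac{\left(382564 - 328433\right) + 36191}{-4200964} = \left(54131 + 36191\right) \left(- \frac{1}{4200964}\right) = 90322 \left(- \frac{1}{4200964}\right) = - \frac{45161}{2100482}$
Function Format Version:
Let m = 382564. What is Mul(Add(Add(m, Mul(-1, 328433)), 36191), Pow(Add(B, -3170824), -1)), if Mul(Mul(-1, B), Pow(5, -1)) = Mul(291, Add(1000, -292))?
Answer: Rational(-45161, 2100482) ≈ -0.021500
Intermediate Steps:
B = -1030140 (B = Mul(-5, Mul(291, Add(1000, -292))) = Mul(-5, Mul(291, 708)) = Mul(-5, 206028) = -1030140)
Mul(Add(Add(m, Mul(-1, 328433)), 36191), Pow(Add(B, -3170824), -1)) = Mul(Add(Add(382564, Mul(-1, 328433)), 36191), Pow(Add(-1030140, -3170824), -1)) = Mul(Add(Add(382564, -328433), 36191), Pow(-4200964, -1)) = Mul(Add(54131, 36191), Rational(-1, 4200964)) = Mul(90322, Rational(-1, 4200964)) = Rational(-45161, 2100482)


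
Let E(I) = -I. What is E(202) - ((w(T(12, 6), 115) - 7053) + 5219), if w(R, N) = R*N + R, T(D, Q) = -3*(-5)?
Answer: -108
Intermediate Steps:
T(D, Q) = 15
w(R, N) = R + N*R (w(R, N) = N*R + R = R + N*R)
E(202) - ((w(T(12, 6), 115) - 7053) + 5219) = -1*202 - ((15*(1 + 115) - 7053) + 5219) = -202 - ((15*116 - 7053) + 5219) = -202 - ((1740 - 7053) + 5219) = -202 - (-5313 + 5219) = -202 - 1*(-94) = -202 + 94 = -108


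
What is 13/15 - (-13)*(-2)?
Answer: -377/15 ≈ -25.133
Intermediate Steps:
13/15 - (-13)*(-2) = 13*(1/15) - 13*2 = 13/15 - 26 = -377/15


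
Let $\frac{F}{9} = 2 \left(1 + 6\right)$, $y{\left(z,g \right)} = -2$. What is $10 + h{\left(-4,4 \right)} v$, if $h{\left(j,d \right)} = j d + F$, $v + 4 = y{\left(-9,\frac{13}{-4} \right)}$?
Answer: $-650$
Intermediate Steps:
$F = 126$ ($F = 9 \cdot 2 \left(1 + 6\right) = 9 \cdot 2 \cdot 7 = 9 \cdot 14 = 126$)
$v = -6$ ($v = -4 - 2 = -6$)
$h{\left(j,d \right)} = 126 + d j$ ($h{\left(j,d \right)} = j d + 126 = d j + 126 = 126 + d j$)
$10 + h{\left(-4,4 \right)} v = 10 + \left(126 + 4 \left(-4\right)\right) \left(-6\right) = 10 + \left(126 - 16\right) \left(-6\right) = 10 + 110 \left(-6\right) = 10 - 660 = -650$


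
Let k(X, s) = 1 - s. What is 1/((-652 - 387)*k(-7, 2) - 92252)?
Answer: -1/91213 ≈ -1.0963e-5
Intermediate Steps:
1/((-652 - 387)*k(-7, 2) - 92252) = 1/((-652 - 387)*(1 - 1*2) - 92252) = 1/(-1039*(1 - 2) - 92252) = 1/(-1039*(-1) - 92252) = 1/(1039 - 92252) = 1/(-91213) = -1/91213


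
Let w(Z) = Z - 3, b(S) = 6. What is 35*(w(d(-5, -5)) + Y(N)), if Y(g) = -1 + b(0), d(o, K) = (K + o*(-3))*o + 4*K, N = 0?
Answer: -2380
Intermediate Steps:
d(o, K) = 4*K + o*(K - 3*o) (d(o, K) = (K - 3*o)*o + 4*K = o*(K - 3*o) + 4*K = 4*K + o*(K - 3*o))
w(Z) = -3 + Z
Y(g) = 5 (Y(g) = -1 + 6 = 5)
35*(w(d(-5, -5)) + Y(N)) = 35*((-3 + (-3*(-5)**2 + 4*(-5) - 5*(-5))) + 5) = 35*((-3 + (-3*25 - 20 + 25)) + 5) = 35*((-3 + (-75 - 20 + 25)) + 5) = 35*((-3 - 70) + 5) = 35*(-73 + 5) = 35*(-68) = -2380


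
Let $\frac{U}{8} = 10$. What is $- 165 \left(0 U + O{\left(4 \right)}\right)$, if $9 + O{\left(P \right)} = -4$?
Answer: $2145$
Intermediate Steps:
$U = 80$ ($U = 8 \cdot 10 = 80$)
$O{\left(P \right)} = -13$ ($O{\left(P \right)} = -9 - 4 = -13$)
$- 165 \left(0 U + O{\left(4 \right)}\right) = - 165 \left(0 \cdot 80 - 13\right) = - 165 \left(0 - 13\right) = \left(-165\right) \left(-13\right) = 2145$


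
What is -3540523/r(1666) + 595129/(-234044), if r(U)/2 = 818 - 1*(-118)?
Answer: -207438061625/109532592 ≈ -1893.8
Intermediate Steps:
r(U) = 1872 (r(U) = 2*(818 - 1*(-118)) = 2*(818 + 118) = 2*936 = 1872)
-3540523/r(1666) + 595129/(-234044) = -3540523/1872 + 595129/(-234044) = -3540523*1/1872 + 595129*(-1/234044) = -3540523/1872 - 595129/234044 = -207438061625/109532592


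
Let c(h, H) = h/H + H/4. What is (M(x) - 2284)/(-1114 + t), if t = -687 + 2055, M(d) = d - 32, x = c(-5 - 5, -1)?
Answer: -9225/1016 ≈ -9.0797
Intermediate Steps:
c(h, H) = H/4 + h/H (c(h, H) = h/H + H*(¼) = h/H + H/4 = H/4 + h/H)
x = 39/4 (x = (¼)*(-1) + (-5 - 5)/(-1) = -¼ - 10*(-1) = -¼ + 10 = 39/4 ≈ 9.7500)
M(d) = -32 + d
t = 1368
(M(x) - 2284)/(-1114 + t) = ((-32 + 39/4) - 2284)/(-1114 + 1368) = (-89/4 - 2284)/254 = -9225/4*1/254 = -9225/1016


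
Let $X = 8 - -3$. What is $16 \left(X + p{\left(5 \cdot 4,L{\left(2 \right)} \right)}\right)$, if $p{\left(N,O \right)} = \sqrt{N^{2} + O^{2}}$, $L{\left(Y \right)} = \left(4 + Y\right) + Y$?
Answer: $176 + 64 \sqrt{29} \approx 520.65$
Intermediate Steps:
$L{\left(Y \right)} = 4 + 2 Y$
$X = 11$ ($X = 8 + 3 = 11$)
$16 \left(X + p{\left(5 \cdot 4,L{\left(2 \right)} \right)}\right) = 16 \left(11 + \sqrt{\left(5 \cdot 4\right)^{2} + \left(4 + 2 \cdot 2\right)^{2}}\right) = 16 \left(11 + \sqrt{20^{2} + \left(4 + 4\right)^{2}}\right) = 16 \left(11 + \sqrt{400 + 8^{2}}\right) = 16 \left(11 + \sqrt{400 + 64}\right) = 16 \left(11 + \sqrt{464}\right) = 16 \left(11 + 4 \sqrt{29}\right) = 176 + 64 \sqrt{29}$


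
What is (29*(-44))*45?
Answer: -57420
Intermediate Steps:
(29*(-44))*45 = -1276*45 = -57420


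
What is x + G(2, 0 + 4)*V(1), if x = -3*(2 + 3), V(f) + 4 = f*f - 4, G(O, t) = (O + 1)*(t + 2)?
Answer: -141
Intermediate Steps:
G(O, t) = (1 + O)*(2 + t)
V(f) = -8 + f**2 (V(f) = -4 + (f*f - 4) = -4 + (f**2 - 4) = -4 + (-4 + f**2) = -8 + f**2)
x = -15 (x = -3*5 = -15)
x + G(2, 0 + 4)*V(1) = -15 + (2 + (0 + 4) + 2*2 + 2*(0 + 4))*(-8 + 1**2) = -15 + (2 + 4 + 4 + 2*4)*(-8 + 1) = -15 + (2 + 4 + 4 + 8)*(-7) = -15 + 18*(-7) = -15 - 126 = -141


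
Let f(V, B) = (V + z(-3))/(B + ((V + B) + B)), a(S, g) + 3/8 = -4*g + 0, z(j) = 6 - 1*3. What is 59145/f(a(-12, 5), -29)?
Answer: 50805555/139 ≈ 3.6551e+5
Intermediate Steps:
z(j) = 3 (z(j) = 6 - 3 = 3)
a(S, g) = -3/8 - 4*g (a(S, g) = -3/8 + (-4*g + 0) = -3/8 - 4*g)
f(V, B) = (3 + V)/(V + 3*B) (f(V, B) = (V + 3)/(B + ((V + B) + B)) = (3 + V)/(B + ((B + V) + B)) = (3 + V)/(B + (V + 2*B)) = (3 + V)/(V + 3*B))
59145/f(a(-12, 5), -29) = 59145/(((3 + (-3/8 - 4*5))/((-3/8 - 4*5) + 3*(-29)))) = 59145/(((3 + (-3/8 - 20))/((-3/8 - 20) - 87))) = 59145/(((3 - 163/8)/(-163/8 - 87))) = 59145/((-139/8/(-859/8))) = 59145/((-8/859*(-139/8))) = 59145/(139/859) = 59145*(859/139) = 50805555/139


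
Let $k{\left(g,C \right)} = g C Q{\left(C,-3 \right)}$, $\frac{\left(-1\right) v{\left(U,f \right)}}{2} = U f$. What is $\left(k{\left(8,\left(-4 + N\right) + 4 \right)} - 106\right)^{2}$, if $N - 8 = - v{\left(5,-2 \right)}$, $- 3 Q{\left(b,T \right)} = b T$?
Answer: $1094116$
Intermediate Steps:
$v{\left(U,f \right)} = - 2 U f$
$Q{\left(b,T \right)} = - \frac{T b}{3}$ ($Q{\left(b,T \right)} = - \frac{b T}{3} = - \frac{T b}{3}$)
$N = -12$ ($N = 8 - \left(-2\right) 5 \left(-2\right) = 8 - 20 = -12$)
$k{\left(g,C \right)} = g C^{2}$ ($k{\left(g,C \right)} = g C \left(\left(- \frac{1}{3}\right) \left(-3\right) C\right) = C g C = g C^{2}$)
$\left(k{\left(8,\left(-4 + N\right) + 4 \right)} - 106\right)^{2} = \left(8 \left(\left(-4 - 12\right) + 4\right)^{2} - 106\right)^{2} = \left(8 \left(-16 + 4\right)^{2} - 106\right)^{2} = \left(8 \left(-12\right)^{2} - 106\right)^{2} = \left(8 \cdot 144 - 106\right)^{2} = \left(1152 - 106\right)^{2} = 1046^{2} = 1094116$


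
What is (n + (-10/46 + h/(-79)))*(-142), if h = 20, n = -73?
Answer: 18956432/1817 ≈ 10433.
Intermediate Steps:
(n + (-10/46 + h/(-79)))*(-142) = (-73 + (-10/46 + 20/(-79)))*(-142) = (-73 + (-10*1/46 + 20*(-1/79)))*(-142) = (-73 + (-5/23 - 20/79))*(-142) = (-73 - 855/1817)*(-142) = -133496/1817*(-142) = 18956432/1817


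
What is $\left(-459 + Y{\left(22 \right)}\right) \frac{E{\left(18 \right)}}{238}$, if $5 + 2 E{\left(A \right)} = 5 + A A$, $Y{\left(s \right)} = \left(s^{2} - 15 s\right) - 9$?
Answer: $- \frac{25434}{119} \approx -213.73$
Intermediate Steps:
$Y{\left(s \right)} = -9 + s^{2} - 15 s$
$E{\left(A \right)} = \frac{A^{2}}{2}$ ($E{\left(A \right)} = - \frac{5}{2} + \frac{5 + A A}{2} = - \frac{5}{2} + \frac{5 + A^{2}}{2} = - \frac{5}{2} + \left(\frac{5}{2} + \frac{A^{2}}{2}\right) = \frac{A^{2}}{2}$)
$\left(-459 + Y{\left(22 \right)}\right) \frac{E{\left(18 \right)}}{238} = \left(-459 - \left(339 - 484\right)\right) \frac{\frac{1}{2} \cdot 18^{2}}{238} = \left(-459 - -145\right) \frac{1}{2} \cdot 324 \cdot \frac{1}{238} = \left(-459 + 145\right) 162 \cdot \frac{1}{238} = \left(-314\right) \frac{81}{119} = - \frac{25434}{119}$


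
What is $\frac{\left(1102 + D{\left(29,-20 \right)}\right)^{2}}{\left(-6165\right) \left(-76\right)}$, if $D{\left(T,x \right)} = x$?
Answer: $\frac{292681}{117135} \approx 2.4987$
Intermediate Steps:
$\frac{\left(1102 + D{\left(29,-20 \right)}\right)^{2}}{\left(-6165\right) \left(-76\right)} = \frac{\left(1102 - 20\right)^{2}}{\left(-6165\right) \left(-76\right)} = \frac{1082^{2}}{468540} = 1170724 \cdot \frac{1}{468540} = \frac{292681}{117135}$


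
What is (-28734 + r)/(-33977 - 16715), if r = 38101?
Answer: -17/92 ≈ -0.18478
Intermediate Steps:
(-28734 + r)/(-33977 - 16715) = (-28734 + 38101)/(-33977 - 16715) = 9367/(-50692) = 9367*(-1/50692) = -17/92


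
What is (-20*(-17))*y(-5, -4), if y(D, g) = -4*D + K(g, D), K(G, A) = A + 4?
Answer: 6460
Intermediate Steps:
K(G, A) = 4 + A
y(D, g) = 4 - 3*D (y(D, g) = -4*D + (4 + D) = 4 - 3*D)
(-20*(-17))*y(-5, -4) = (-20*(-17))*(4 - 3*(-5)) = 340*(4 + 15) = 340*19 = 6460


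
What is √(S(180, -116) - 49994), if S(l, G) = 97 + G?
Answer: 3*I*√5557 ≈ 223.64*I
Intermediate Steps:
√(S(180, -116) - 49994) = √((97 - 116) - 49994) = √(-19 - 49994) = √(-50013) = 3*I*√5557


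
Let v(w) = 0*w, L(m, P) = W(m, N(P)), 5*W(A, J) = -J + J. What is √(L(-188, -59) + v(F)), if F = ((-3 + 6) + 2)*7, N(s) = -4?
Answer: 0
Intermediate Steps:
W(A, J) = 0 (W(A, J) = (-J + J)/5 = (⅕)*0 = 0)
L(m, P) = 0
F = 35 (F = (3 + 2)*7 = 5*7 = 35)
v(w) = 0
√(L(-188, -59) + v(F)) = √(0 + 0) = √0 = 0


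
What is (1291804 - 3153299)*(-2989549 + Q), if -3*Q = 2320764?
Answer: 7005060709815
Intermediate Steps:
Q = -773588 (Q = -1/3*2320764 = -773588)
(1291804 - 3153299)*(-2989549 + Q) = (1291804 - 3153299)*(-2989549 - 773588) = -1861495*(-3763137) = 7005060709815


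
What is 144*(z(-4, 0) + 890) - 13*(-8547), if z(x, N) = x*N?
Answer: 239271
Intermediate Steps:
z(x, N) = N*x
144*(z(-4, 0) + 890) - 13*(-8547) = 144*(0*(-4) + 890) - 13*(-8547) = 144*(0 + 890) + 111111 = 144*890 + 111111 = 128160 + 111111 = 239271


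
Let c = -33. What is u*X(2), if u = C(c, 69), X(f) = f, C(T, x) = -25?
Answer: -50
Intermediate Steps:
u = -25
u*X(2) = -25*2 = -50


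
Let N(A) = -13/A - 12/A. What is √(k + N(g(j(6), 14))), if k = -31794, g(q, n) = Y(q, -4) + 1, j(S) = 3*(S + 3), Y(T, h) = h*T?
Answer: I*√364006831/107 ≈ 178.31*I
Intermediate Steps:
Y(T, h) = T*h
j(S) = 9 + 3*S (j(S) = 3*(3 + S) = 9 + 3*S)
g(q, n) = 1 - 4*q (g(q, n) = q*(-4) + 1 = -4*q + 1 = 1 - 4*q)
N(A) = -25/A
√(k + N(g(j(6), 14))) = √(-31794 - 25/(1 - 4*(9 + 3*6))) = √(-31794 - 25/(1 - 4*(9 + 18))) = √(-31794 - 25/(1 - 4*27)) = √(-31794 - 25/(1 - 108)) = √(-31794 - 25/(-107)) = √(-31794 - 25*(-1/107)) = √(-31794 + 25/107) = √(-3401933/107) = I*√364006831/107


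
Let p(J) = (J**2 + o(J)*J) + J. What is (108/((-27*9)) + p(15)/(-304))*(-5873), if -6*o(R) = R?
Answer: 35690221/5472 ≈ 6522.3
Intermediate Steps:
o(R) = -R/6
p(J) = J + 5*J**2/6 (p(J) = (J**2 + (-J/6)*J) + J = (J**2 - J**2/6) + J = 5*J**2/6 + J = J + 5*J**2/6)
(108/((-27*9)) + p(15)/(-304))*(-5873) = (108/((-27*9)) + ((1/6)*15*(6 + 5*15))/(-304))*(-5873) = (108/(-243) + ((1/6)*15*(6 + 75))*(-1/304))*(-5873) = (108*(-1/243) + ((1/6)*15*81)*(-1/304))*(-5873) = (-4/9 + (405/2)*(-1/304))*(-5873) = (-4/9 - 405/608)*(-5873) = -6077/5472*(-5873) = 35690221/5472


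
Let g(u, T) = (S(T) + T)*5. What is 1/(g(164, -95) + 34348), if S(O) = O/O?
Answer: 1/33878 ≈ 2.9518e-5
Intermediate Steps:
S(O) = 1
g(u, T) = 5 + 5*T (g(u, T) = (1 + T)*5 = 5 + 5*T)
1/(g(164, -95) + 34348) = 1/((5 + 5*(-95)) + 34348) = 1/((5 - 475) + 34348) = 1/(-470 + 34348) = 1/33878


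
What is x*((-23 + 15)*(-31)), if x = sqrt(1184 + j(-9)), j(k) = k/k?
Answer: 248*sqrt(1185) ≈ 8537.1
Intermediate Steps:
j(k) = 1
x = sqrt(1185) (x = sqrt(1184 + 1) = sqrt(1185) ≈ 34.424)
x*((-23 + 15)*(-31)) = sqrt(1185)*((-23 + 15)*(-31)) = sqrt(1185)*(-8*(-31)) = sqrt(1185)*248 = 248*sqrt(1185)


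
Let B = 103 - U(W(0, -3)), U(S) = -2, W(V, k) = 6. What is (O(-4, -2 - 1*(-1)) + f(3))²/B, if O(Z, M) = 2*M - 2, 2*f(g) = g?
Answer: 5/84 ≈ 0.059524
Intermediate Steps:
f(g) = g/2
O(Z, M) = -2 + 2*M
B = 105 (B = 103 - 1*(-2) = 103 + 2 = 105)
(O(-4, -2 - 1*(-1)) + f(3))²/B = ((-2 + 2*(-2 - 1*(-1))) + (½)*3)²/105 = ((-2 + 2*(-2 + 1)) + 3/2)²*(1/105) = ((-2 + 2*(-1)) + 3/2)²*(1/105) = ((-2 - 2) + 3/2)²*(1/105) = (-4 + 3/2)²*(1/105) = (-5/2)²*(1/105) = (25/4)*(1/105) = 5/84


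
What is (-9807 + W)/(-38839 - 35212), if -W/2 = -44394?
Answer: -78981/74051 ≈ -1.0666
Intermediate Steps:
W = 88788 (W = -2*(-44394) = 88788)
(-9807 + W)/(-38839 - 35212) = (-9807 + 88788)/(-38839 - 35212) = 78981/(-74051) = 78981*(-1/74051) = -78981/74051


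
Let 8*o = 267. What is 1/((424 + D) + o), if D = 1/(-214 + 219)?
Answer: 40/18303 ≈ 0.0021854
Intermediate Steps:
D = 1/5 ≈ 0.20000
o = 267/8 (o = (1/8)*267 = 267/8 ≈ 33.375)
1/((424 + D) + o) = 1/((424 + 1/5) + 267/8) = 1/(2121/5 + 267/8) = 1/(18303/40) = 40/18303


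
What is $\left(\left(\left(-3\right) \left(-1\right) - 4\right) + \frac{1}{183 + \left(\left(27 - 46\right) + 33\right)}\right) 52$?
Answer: $- \frac{10192}{197} \approx -51.736$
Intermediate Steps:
$\left(\left(\left(-3\right) \left(-1\right) - 4\right) + \frac{1}{183 + \left(\left(27 - 46\right) + 33\right)}\right) 52 = \left(\left(3 - 4\right) + \frac{1}{183 + \left(-19 + 33\right)}\right) 52 = \left(-1 + \frac{1}{183 + 14}\right) 52 = \left(-1 + \frac{1}{197}\right) 52 = \left(- \frac{196}{197}\right) 52 = - \frac{10192}{197}$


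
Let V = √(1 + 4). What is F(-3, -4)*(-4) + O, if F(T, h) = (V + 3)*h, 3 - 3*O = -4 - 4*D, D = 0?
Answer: 151/3 + 16*√5 ≈ 86.110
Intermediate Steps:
V = √5 ≈ 2.2361
O = 7/3 (O = 1 - (-4 - 4*0)/3 = 1 - (-4 + 0)/3 = 1 - ⅓*(-4) = 1 + 4/3 = 7/3 ≈ 2.3333)
F(T, h) = h*(3 + √5) (F(T, h) = (√5 + 3)*h = (3 + √5)*h = h*(3 + √5))
F(-3, -4)*(-4) + O = -4*(3 + √5)*(-4) + 7/3 = (-12 - 4*√5)*(-4) + 7/3 = (48 + 16*√5) + 7/3 = 151/3 + 16*√5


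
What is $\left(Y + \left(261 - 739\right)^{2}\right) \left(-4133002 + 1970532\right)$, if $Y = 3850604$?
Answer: $-8820905427360$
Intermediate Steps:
$\left(Y + \left(261 - 739\right)^{2}\right) \left(-4133002 + 1970532\right) = \left(3850604 + \left(261 - 739\right)^{2}\right) \left(-4133002 + 1970532\right) = \left(3850604 + \left(-478\right)^{2}\right) \left(-2162470\right) = \left(3850604 + 228484\right) \left(-2162470\right) = 4079088 \left(-2162470\right) = -8820905427360$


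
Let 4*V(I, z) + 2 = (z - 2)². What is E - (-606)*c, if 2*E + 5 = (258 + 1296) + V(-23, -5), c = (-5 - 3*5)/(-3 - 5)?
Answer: 18363/8 ≈ 2295.4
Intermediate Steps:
c = 5/2 (c = (-5 - 15)/(-8) = -20*(-⅛) = 5/2 ≈ 2.5000)
V(I, z) = -½ + (-2 + z)²/4 (V(I, z) = -½ + (z - 2)²/4 = -½ + (-2 + z)²/4)
E = 6243/8 (E = -5/2 + ((258 + 1296) + (-½ + (-2 - 5)²/4))/2 = -5/2 + (1554 + (-½ + (¼)*(-7)²))/2 = -5/2 + (1554 + (-½ + (¼)*49))/2 = -5/2 + (1554 + (-½ + 49/4))/2 = -5/2 + (1554 + 47/4)/2 = -5/2 + (½)*(6263/4) = -5/2 + 6263/8 = 6243/8 ≈ 780.38)
E - (-606)*c = 6243/8 - (-606)*5/2 = 6243/8 - 1*(-1515) = 6243/8 + 1515 = 18363/8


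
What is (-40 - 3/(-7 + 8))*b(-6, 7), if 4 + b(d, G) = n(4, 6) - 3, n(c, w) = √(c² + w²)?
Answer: 301 - 86*√13 ≈ -9.0774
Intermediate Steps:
b(d, G) = -7 + 2*√13 (b(d, G) = -4 + (√(4² + 6²) - 3) = -4 + (√(16 + 36) - 3) = -4 + (√52 - 3) = -4 + (2*√13 - 3) = -4 + (-3 + 2*√13) = -7 + 2*√13)
(-40 - 3/(-7 + 8))*b(-6, 7) = (-40 - 3/(-7 + 8))*(-7 + 2*√13) = (-40 - 3/1)*(-7 + 2*√13) = (-40 - 3*1)*(-7 + 2*√13) = (-40 - 3)*(-7 + 2*√13) = -43*(-7 + 2*√13) = 301 - 86*√13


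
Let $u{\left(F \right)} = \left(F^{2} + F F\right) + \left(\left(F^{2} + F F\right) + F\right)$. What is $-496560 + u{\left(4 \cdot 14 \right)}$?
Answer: $-483960$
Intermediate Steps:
$u{\left(F \right)} = F + 4 F^{2}$ ($u{\left(F \right)} = \left(F^{2} + F^{2}\right) + \left(\left(F^{2} + F^{2}\right) + F\right) = 2 F^{2} + \left(2 F^{2} + F\right) = 2 F^{2} + \left(F + 2 F^{2}\right) = F + 4 F^{2}$)
$-496560 + u{\left(4 \cdot 14 \right)} = -496560 + 4 \cdot 14 \left(1 + 4 \cdot 4 \cdot 14\right) = -496560 + 56 \left(1 + 4 \cdot 56\right) = -496560 + 56 \left(1 + 224\right) = -496560 + 56 \cdot 225 = -496560 + 12600 = -483960$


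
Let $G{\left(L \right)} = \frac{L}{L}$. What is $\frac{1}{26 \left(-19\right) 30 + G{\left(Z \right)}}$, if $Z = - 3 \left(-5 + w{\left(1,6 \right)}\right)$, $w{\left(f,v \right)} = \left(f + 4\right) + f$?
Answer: $- \frac{1}{14819} \approx -6.7481 \cdot 10^{-5}$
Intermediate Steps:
$w{\left(f,v \right)} = 4 + 2 f$ ($w{\left(f,v \right)} = \left(4 + f\right) + f = 4 + 2 f$)
$Z = -3$ ($Z = - 3 \left(-5 + \left(4 + 2 \cdot 1\right)\right) = - 3 \left(-5 + \left(4 + 2\right)\right) = - 3 \left(-5 + 6\right) = \left(-3\right) 1 = -3$)
$G{\left(L \right)} = 1$
$\frac{1}{26 \left(-19\right) 30 + G{\left(Z \right)}} = \frac{1}{26 \left(-19\right) 30 + 1} = \frac{1}{\left(-494\right) 30 + 1} = \frac{1}{-14820 + 1} = \frac{1}{-14819} = - \frac{1}{14819}$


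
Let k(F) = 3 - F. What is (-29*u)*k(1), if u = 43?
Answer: -2494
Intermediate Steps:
(-29*u)*k(1) = (-29*43)*(3 - 1*1) = -1247*(3 - 1) = -1247*2 = -2494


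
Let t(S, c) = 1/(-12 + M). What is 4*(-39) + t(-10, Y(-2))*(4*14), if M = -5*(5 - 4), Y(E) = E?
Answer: -2708/17 ≈ -159.29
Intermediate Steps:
M = -5 (M = -5*1 = -5)
t(S, c) = -1/17 (t(S, c) = 1/(-12 - 5) = 1/(-17) = -1/17)
4*(-39) + t(-10, Y(-2))*(4*14) = 4*(-39) - 4*14/17 = -156 - 1/17*56 = -156 - 56/17 = -2708/17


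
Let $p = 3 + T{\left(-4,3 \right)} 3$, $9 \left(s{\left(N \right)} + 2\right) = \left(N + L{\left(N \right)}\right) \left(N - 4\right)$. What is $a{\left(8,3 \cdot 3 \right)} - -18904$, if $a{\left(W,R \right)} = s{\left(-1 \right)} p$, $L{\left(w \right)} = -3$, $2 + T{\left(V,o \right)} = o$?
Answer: $\frac{56716}{3} \approx 18905.0$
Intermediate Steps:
$T{\left(V,o \right)} = -2 + o$
$s{\left(N \right)} = -2 + \frac{\left(-4 + N\right) \left(-3 + N\right)}{9}$ ($s{\left(N \right)} = -2 + \frac{\left(N - 3\right) \left(N - 4\right)}{9} = -2 + \frac{\left(-3 + N\right) \left(-4 + N\right)}{9} = -2 + \frac{\left(-4 + N\right) \left(-3 + N\right)}{9}$)
$p = 6$ ($p = 3 + \left(-2 + 3\right) 3 = 3 + 1 \cdot 3 = 3 + 3 = 6$)
$a{\left(W,R \right)} = \frac{4}{3}$ ($a{\left(W,R \right)} = \left(- \frac{2}{3} - - \frac{7}{9} + \frac{\left(-1\right)^{2}}{9}\right) 6 = \left(- \frac{2}{3} + \frac{7}{9} + \frac{1}{9} \cdot 1\right) 6 = \left(- \frac{2}{3} + \frac{7}{9} + \frac{1}{9}\right) 6 = \frac{2}{9} \cdot 6 = \frac{4}{3}$)
$a{\left(8,3 \cdot 3 \right)} - -18904 = \frac{4}{3} - -18904 = \frac{4}{3} + 18904 = \frac{56716}{3}$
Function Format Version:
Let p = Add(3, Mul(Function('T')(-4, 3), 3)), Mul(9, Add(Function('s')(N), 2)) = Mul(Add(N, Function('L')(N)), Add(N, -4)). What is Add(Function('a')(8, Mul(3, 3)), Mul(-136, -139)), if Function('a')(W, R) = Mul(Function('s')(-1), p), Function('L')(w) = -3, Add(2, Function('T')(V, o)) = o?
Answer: Rational(56716, 3) ≈ 18905.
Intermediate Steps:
Function('T')(V, o) = Add(-2, o)
Function('s')(N) = Add(-2, Mul(Rational(1, 9), Add(-4, N), Add(-3, N))) (Function('s')(N) = Add(-2, Mul(Rational(1, 9), Mul(Add(N, -3), Add(N, -4)))) = Add(-2, Mul(Rational(1, 9), Mul(Add(-3, N), Add(-4, N)))) = Add(-2, Mul(Rational(1, 9), Mul(Add(-4, N), Add(-3, N)))) = Add(-2, Mul(Rational(1, 9), Add(-4, N), Add(-3, N))))
p = 6 (p = Add(3, Mul(Add(-2, 3), 3)) = Add(3, Mul(1, 3)) = Add(3, 3) = 6)
Function('a')(W, R) = Rational(4, 3) (Function('a')(W, R) = Mul(Add(Rational(-2, 3), Mul(Rational(-7, 9), -1), Mul(Rational(1, 9), Pow(-1, 2))), 6) = Mul(Add(Rational(-2, 3), Rational(7, 9), Mul(Rational(1, 9), 1)), 6) = Mul(Add(Rational(-2, 3), Rational(7, 9), Rational(1, 9)), 6) = Mul(Rational(2, 9), 6) = Rational(4, 3))
Add(Function('a')(8, Mul(3, 3)), Mul(-136, -139)) = Add(Rational(4, 3), Mul(-136, -139)) = Add(Rational(4, 3), 18904) = Rational(56716, 3)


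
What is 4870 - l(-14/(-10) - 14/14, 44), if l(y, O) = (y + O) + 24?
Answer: 24008/5 ≈ 4801.6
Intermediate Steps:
l(y, O) = 24 + O + y (l(y, O) = (O + y) + 24 = 24 + O + y)
4870 - l(-14/(-10) - 14/14, 44) = 4870 - (24 + 44 + (-14/(-10) - 14/14)) = 4870 - (24 + 44 + (-14*(-⅒) - 14*1/14)) = 4870 - (24 + 44 + (7/5 - 1)) = 4870 - (24 + 44 + ⅖) = 4870 - 1*342/5 = 4870 - 342/5 = 24008/5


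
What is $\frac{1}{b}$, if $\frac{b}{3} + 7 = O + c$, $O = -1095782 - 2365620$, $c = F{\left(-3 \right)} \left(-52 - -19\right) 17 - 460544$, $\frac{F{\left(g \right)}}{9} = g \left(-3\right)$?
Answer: $- \frac{1}{11902182} \approx -8.4018 \cdot 10^{-8}$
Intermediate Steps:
$F{\left(g \right)} = - 27 g$ ($F{\left(g \right)} = 9 g \left(-3\right) = 9 \left(- 3 g\right) = - 27 g$)
$c = -505985$ ($c = \left(-27\right) \left(-3\right) \left(-52 - -19\right) 17 - 460544 = 81 \left(-52 + 19\right) 17 - 460544 = 81 \left(-33\right) 17 - 460544 = \left(-2673\right) 17 - 460544 = -45441 - 460544 = -505985$)
$O = -3461402$
$b = -11902182$ ($b = -21 + 3 \left(-3461402 - 505985\right) = -21 + 3 \left(-3967387\right) = -21 - 11902161 = -11902182$)
$\frac{1}{b} = \frac{1}{-11902182} = - \frac{1}{11902182}$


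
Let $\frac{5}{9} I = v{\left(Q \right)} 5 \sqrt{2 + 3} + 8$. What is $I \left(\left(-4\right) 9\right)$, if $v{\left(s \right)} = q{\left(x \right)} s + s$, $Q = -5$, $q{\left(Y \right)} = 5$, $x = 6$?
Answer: $- \frac{2592}{5} + 9720 \sqrt{5} \approx 21216.0$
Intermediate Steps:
$v{\left(s \right)} = 6 s$ ($v{\left(s \right)} = 5 s + s = 6 s$)
$I = \frac{72}{5} - 270 \sqrt{5}$ ($I = \frac{9 \left(6 \left(-5\right) 5 \sqrt{2 + 3} + 8\right)}{5} = \frac{9 \left(- 30 \cdot 5 \sqrt{5} + 8\right)}{5} = \frac{9 \left(- 150 \sqrt{5} + 8\right)}{5} = \frac{9 \left(8 - 150 \sqrt{5}\right)}{5} = \frac{72}{5} - 270 \sqrt{5} \approx -589.34$)
$I \left(\left(-4\right) 9\right) = \left(\frac{72}{5} - 270 \sqrt{5}\right) \left(\left(-4\right) 9\right) = \left(\frac{72}{5} - 270 \sqrt{5}\right) \left(-36\right) = - \frac{2592}{5} + 9720 \sqrt{5}$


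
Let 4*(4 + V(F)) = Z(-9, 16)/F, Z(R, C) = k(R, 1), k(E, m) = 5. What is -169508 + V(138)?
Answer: -93570619/552 ≈ -1.6951e+5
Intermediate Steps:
Z(R, C) = 5
V(F) = -4 + 5/(4*F) (V(F) = -4 + (5/F)/4 = -4 + 5/(4*F))
-169508 + V(138) = -169508 + (-4 + (5/4)/138) = -169508 + (-4 + (5/4)*(1/138)) = -169508 + (-4 + 5/552) = -169508 - 2203/552 = -93570619/552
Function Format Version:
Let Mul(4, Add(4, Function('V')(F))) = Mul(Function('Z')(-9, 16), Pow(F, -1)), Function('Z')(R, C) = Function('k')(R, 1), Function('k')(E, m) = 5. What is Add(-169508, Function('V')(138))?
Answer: Rational(-93570619, 552) ≈ -1.6951e+5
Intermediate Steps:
Function('Z')(R, C) = 5
Function('V')(F) = Add(-4, Mul(Rational(5, 4), Pow(F, -1))) (Function('V')(F) = Add(-4, Mul(Rational(1, 4), Mul(5, Pow(F, -1)))) = Add(-4, Mul(Rational(5, 4), Pow(F, -1))))
Add(-169508, Function('V')(138)) = Add(-169508, Add(-4, Mul(Rational(5, 4), Pow(138, -1)))) = Add(-169508, Add(-4, Mul(Rational(5, 4), Rational(1, 138)))) = Add(-169508, Add(-4, Rational(5, 552))) = Add(-169508, Rational(-2203, 552)) = Rational(-93570619, 552)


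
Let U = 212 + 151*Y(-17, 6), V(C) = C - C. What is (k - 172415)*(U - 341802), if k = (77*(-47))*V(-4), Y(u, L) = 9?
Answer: 58660927865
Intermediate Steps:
V(C) = 0
U = 1571 (U = 212 + 151*9 = 212 + 1359 = 1571)
k = 0 (k = (77*(-47))*0 = -3619*0 = 0)
(k - 172415)*(U - 341802) = (0 - 172415)*(1571 - 341802) = -172415*(-340231) = 58660927865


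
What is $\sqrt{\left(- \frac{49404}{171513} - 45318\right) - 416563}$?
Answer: $\frac{i \sqrt{1509669724568349}}{57171} \approx 679.62 i$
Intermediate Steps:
$\sqrt{\left(- \frac{49404}{171513} - 45318\right) - 416563} = \sqrt{\left(\left(-49404\right) \frac{1}{171513} - 45318\right) - 416563} = \sqrt{\left(- \frac{16468}{57171} - 45318\right) - 416563} = \sqrt{- \frac{2590891846}{57171} - 416563} = \sqrt{- \frac{26406215119}{57171}} = \frac{i \sqrt{1509669724568349}}{57171}$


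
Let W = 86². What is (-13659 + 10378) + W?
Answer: 4115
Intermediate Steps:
W = 7396
(-13659 + 10378) + W = (-13659 + 10378) + 7396 = -3281 + 7396 = 4115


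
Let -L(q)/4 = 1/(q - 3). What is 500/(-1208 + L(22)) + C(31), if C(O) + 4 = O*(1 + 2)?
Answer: 508396/5739 ≈ 88.586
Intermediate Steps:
C(O) = -4 + 3*O (C(O) = -4 + O*(1 + 2) = -4 + O*3 = -4 + 3*O)
L(q) = -4/(-3 + q) (L(q) = -4/(q - 3) = -4/(-3 + q))
500/(-1208 + L(22)) + C(31) = 500/(-1208 - 4/(-3 + 22)) + (-4 + 3*31) = 500/(-1208 - 4/19) + (-4 + 93) = 500/(-1208 - 4*1/19) + 89 = 500/(-1208 - 4/19) + 89 = 500/(-22956/19) + 89 = 500*(-19/22956) + 89 = -2375/5739 + 89 = 508396/5739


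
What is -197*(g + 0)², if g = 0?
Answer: 0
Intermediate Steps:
-197*(g + 0)² = -197*(0 + 0)² = -197*0² = -197*0 = 0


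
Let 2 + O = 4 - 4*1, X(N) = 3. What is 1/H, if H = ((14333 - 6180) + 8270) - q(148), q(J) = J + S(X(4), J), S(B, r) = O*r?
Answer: 1/16571 ≈ 6.0346e-5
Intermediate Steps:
O = -2 (O = -2 + (4 - 4*1) = -2 + (4 - 4) = -2 + 0 = -2)
S(B, r) = -2*r
q(J) = -J (q(J) = J - 2*J = -J)
H = 16571 (H = ((14333 - 6180) + 8270) - (-1)*148 = (8153 + 8270) - 1*(-148) = 16423 + 148 = 16571)
1/H = 1/16571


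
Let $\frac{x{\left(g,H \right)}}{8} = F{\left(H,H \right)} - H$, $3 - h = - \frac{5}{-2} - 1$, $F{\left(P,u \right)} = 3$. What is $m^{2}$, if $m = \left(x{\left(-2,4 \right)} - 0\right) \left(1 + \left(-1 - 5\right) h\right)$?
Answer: $4096$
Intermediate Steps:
$h = \frac{3}{2}$ ($h = 3 - \left(- \frac{5}{-2} - 1\right) = 3 - \left(\left(-5\right) \left(- \frac{1}{2}\right) - 1\right) = 3 - \left(\frac{5}{2} - 1\right) = 3 - \frac{3}{2} = \frac{3}{2} \approx 1.5$)
$x{\left(g,H \right)} = 24 - 8 H$ ($x{\left(g,H \right)} = 8 \left(3 - H\right) = 24 - 8 H$)
$m = 64$ ($m = \left(\left(24 - 32\right) - 0\right) \left(1 + \left(-1 - 5\right) \frac{3}{2}\right) = \left(\left(24 - 32\right) + 0\right) \left(1 - 9\right) = \left(-8 + 0\right) \left(1 - 9\right) = \left(-8\right) \left(-8\right) = 64$)
$m^{2} = 64^{2} = 4096$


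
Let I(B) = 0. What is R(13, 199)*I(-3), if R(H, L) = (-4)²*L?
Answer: 0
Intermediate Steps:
R(H, L) = 16*L
R(13, 199)*I(-3) = (16*199)*0 = 3184*0 = 0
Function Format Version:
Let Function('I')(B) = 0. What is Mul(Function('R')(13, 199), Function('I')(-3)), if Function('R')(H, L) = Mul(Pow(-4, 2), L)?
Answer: 0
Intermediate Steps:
Function('R')(H, L) = Mul(16, L)
Mul(Function('R')(13, 199), Function('I')(-3)) = Mul(Mul(16, 199), 0) = Mul(3184, 0) = 0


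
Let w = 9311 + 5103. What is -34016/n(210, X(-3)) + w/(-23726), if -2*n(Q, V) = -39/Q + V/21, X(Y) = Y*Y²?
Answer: -56495195441/1221889 ≈ -46236.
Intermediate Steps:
X(Y) = Y³
n(Q, V) = -V/42 + 39/(2*Q) (n(Q, V) = -(-39/Q + V/21)/2 = -V/42 + 39/(2*Q))
w = 14414
-34016/n(210, X(-3)) + w/(-23726) = -34016*8820/(819 - 1*210*(-3)³) + 14414/(-23726) = -34016*8820/(819 - 1*210*(-27)) + 14414*(-1/23726) = -34016*8820/(819 + 5670) - 7207/11863 = -34016/((1/42)*(1/210)*6489) - 7207/11863 = -34016/103/140 - 7207/11863 = -34016*140/103 - 7207/11863 = -4762240/103 - 7207/11863 = -56495195441/1221889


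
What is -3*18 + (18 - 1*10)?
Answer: -46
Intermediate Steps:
-3*18 + (18 - 1*10) = -54 + (18 - 10) = -54 + 8 = -46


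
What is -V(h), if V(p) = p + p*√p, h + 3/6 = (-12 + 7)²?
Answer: -49/2 - 343*√2/4 ≈ -145.77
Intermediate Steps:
h = 49/2 (h = -½ + (-12 + 7)² = -½ + (-5)² = -½ + 25 = 49/2 ≈ 24.500)
V(p) = p + p^(3/2)
-V(h) = -(49/2 + (49/2)^(3/2)) = -(49/2 + 343*√2/4) = -49/2 - 343*√2/4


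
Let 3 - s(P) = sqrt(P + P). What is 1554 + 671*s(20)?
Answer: 3567 - 1342*sqrt(10) ≈ -676.78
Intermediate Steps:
s(P) = 3 - sqrt(2)*sqrt(P) (s(P) = 3 - sqrt(P + P) = 3 - sqrt(2*P) = 3 - sqrt(2)*sqrt(P))
1554 + 671*s(20) = 1554 + 671*(3 - sqrt(2)*sqrt(20)) = 1554 + 671*(3 - sqrt(2)*2*sqrt(5)) = 1554 + 671*(3 - 2*sqrt(10)) = 1554 + (2013 - 1342*sqrt(10)) = 3567 - 1342*sqrt(10)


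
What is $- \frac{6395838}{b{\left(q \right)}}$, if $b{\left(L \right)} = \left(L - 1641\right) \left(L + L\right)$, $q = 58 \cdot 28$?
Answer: $\frac{3197919}{27608} \approx 115.83$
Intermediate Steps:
$q = 1624$
$b{\left(L \right)} = 2 L \left(-1641 + L\right)$ ($b{\left(L \right)} = \left(-1641 + L\right) 2 L = 2 L \left(-1641 + L\right)$)
$- \frac{6395838}{b{\left(q \right)}} = - \frac{6395838}{2 \cdot 1624 \left(-1641 + 1624\right)} = - \frac{6395838}{2 \cdot 1624 \left(-17\right)} = - \frac{6395838}{-55216} = \left(-6395838\right) \left(- \frac{1}{55216}\right) = \frac{3197919}{27608}$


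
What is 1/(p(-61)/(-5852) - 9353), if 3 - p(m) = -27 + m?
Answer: -836/7819121 ≈ -0.00010692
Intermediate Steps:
p(m) = 30 - m (p(m) = 3 - (-27 + m) = 3 + (27 - m) = 30 - m)
1/(p(-61)/(-5852) - 9353) = 1/((30 - 1*(-61))/(-5852) - 9353) = 1/((30 + 61)*(-1/5852) - 9353) = 1/(91*(-1/5852) - 9353) = 1/(-13/836 - 9353) = 1/(-7819121/836) = -836/7819121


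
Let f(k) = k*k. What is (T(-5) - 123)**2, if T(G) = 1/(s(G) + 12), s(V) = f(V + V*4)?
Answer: 6138722500/405769 ≈ 15129.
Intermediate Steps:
f(k) = k**2
s(V) = 25*V**2 (s(V) = (V + V*4)**2 = (V + 4*V)**2 = (5*V)**2 = 25*V**2)
T(G) = 1/(12 + 25*G**2) (T(G) = 1/(25*G**2 + 12) = 1/(12 + 25*G**2))
(T(-5) - 123)**2 = (1/(12 + 25*(-5)**2) - 123)**2 = (1/(12 + 25*25) - 123)**2 = (1/(12 + 625) - 123)**2 = (1/637 - 123)**2 = (-78350/637)**2 = 6138722500/405769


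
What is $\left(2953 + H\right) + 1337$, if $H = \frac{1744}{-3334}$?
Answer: $\frac{7150558}{1667} \approx 4289.5$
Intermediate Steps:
$H = - \frac{872}{1667}$ ($H = 1744 \left(- \frac{1}{3334}\right) = - \frac{872}{1667} \approx -0.5231$)
$\left(2953 + H\right) + 1337 = \left(2953 - \frac{872}{1667}\right) + 1337 = \frac{4921779}{1667} + 1337 = \frac{7150558}{1667}$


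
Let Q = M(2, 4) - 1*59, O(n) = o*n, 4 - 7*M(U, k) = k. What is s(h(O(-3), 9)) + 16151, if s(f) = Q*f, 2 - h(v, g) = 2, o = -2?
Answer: 16151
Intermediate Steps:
M(U, k) = 4/7 - k/7
O(n) = -2*n
h(v, g) = 0 (h(v, g) = 2 - 1*2 = 2 - 2 = 0)
Q = -59 (Q = (4/7 - ⅐*4) - 1*59 = (4/7 - 4/7) - 59 = 0 - 59 = -59)
s(f) = -59*f
s(h(O(-3), 9)) + 16151 = -59*0 + 16151 = 0 + 16151 = 16151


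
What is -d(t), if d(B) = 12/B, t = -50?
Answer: 6/25 ≈ 0.24000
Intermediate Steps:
-d(t) = -12/(-50) = -12*(-1)/50 = -1*(-6/25) = 6/25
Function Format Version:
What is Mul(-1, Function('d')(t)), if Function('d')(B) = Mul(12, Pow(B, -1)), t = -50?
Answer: Rational(6, 25) ≈ 0.24000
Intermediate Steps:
Mul(-1, Function('d')(t)) = Mul(-1, Mul(12, Pow(-50, -1))) = Mul(-1, Mul(12, Rational(-1, 50))) = Mul(-1, Rational(-6, 25)) = Rational(6, 25)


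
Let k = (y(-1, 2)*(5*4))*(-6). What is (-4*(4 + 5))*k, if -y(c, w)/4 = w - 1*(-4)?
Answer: -103680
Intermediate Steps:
y(c, w) = -16 - 4*w (y(c, w) = -4*(w - 1*(-4)) = -4*(w + 4) = -4*(4 + w) = -16 - 4*w)
k = 2880 (k = ((-16 - 4*2)*(5*4))*(-6) = ((-16 - 8)*20)*(-6) = -24*20*(-6) = -480*(-6) = 2880)
(-4*(4 + 5))*k = -4*(4 + 5)*2880 = -4*9*2880 = -36*2880 = -103680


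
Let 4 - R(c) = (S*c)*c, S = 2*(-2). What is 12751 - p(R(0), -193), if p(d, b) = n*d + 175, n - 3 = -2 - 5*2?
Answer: 12612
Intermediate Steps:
S = -4
n = -9 (n = 3 + (-2 - 5*2) = 3 + (-2 - 10) = 3 - 12 = -9)
R(c) = 4 + 4*c² (R(c) = 4 - (-4*c)*c = 4 - (-4)*c² = 4 + 4*c²)
p(d, b) = 175 - 9*d (p(d, b) = -9*d + 175 = 175 - 9*d)
12751 - p(R(0), -193) = 12751 - (175 - 9*(4 + 4*0²)) = 12751 - (175 - 9*(4 + 4*0)) = 12751 - (175 - 9*(4 + 0)) = 12751 - (175 - 9*4) = 12751 - (175 - 36) = 12751 - 1*139 = 12751 - 139 = 12612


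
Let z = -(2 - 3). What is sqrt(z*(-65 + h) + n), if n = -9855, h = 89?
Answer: I*sqrt(9831) ≈ 99.151*I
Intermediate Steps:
z = 1 (z = -1*(-1) = 1)
sqrt(z*(-65 + h) + n) = sqrt(1*(-65 + 89) - 9855) = sqrt(1*24 - 9855) = sqrt(24 - 9855) = sqrt(-9831) = I*sqrt(9831)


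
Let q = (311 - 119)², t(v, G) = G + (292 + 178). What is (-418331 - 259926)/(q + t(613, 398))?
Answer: -678257/37732 ≈ -17.976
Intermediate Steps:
t(v, G) = 470 + G (t(v, G) = G + 470 = 470 + G)
q = 36864 (q = 192² = 36864)
(-418331 - 259926)/(q + t(613, 398)) = (-418331 - 259926)/(36864 + (470 + 398)) = -678257/(36864 + 868) = -678257/37732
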